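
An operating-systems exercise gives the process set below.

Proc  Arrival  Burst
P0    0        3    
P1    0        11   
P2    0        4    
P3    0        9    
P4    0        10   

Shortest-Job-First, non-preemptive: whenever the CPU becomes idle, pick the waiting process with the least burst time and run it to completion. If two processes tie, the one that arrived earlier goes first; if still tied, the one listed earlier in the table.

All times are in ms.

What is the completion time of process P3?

16

Gantt: | P0 0-3 | P2 3-7 | P3 7-16 | P4 16-26 | P1 26-37 |
Completion: P0=3  P1=37  P2=7  P3=16  P4=26
Turnaround (C−A): P0=3  P1=37  P2=7  P3=16  P4=26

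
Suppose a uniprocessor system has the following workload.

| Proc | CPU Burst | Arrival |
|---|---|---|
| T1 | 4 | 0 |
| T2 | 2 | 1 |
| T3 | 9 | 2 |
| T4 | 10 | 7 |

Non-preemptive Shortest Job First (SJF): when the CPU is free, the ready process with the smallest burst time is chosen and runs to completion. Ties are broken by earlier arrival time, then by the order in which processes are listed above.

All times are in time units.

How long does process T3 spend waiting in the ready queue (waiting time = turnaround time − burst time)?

Timeline: | T1 0-4 | T2 4-6 | T3 6-15 | T4 15-25 |
Completion: T1=4  T2=6  T3=15  T4=25
Waiting(T3) = turnaround − burst = 13 − 9 = 4

4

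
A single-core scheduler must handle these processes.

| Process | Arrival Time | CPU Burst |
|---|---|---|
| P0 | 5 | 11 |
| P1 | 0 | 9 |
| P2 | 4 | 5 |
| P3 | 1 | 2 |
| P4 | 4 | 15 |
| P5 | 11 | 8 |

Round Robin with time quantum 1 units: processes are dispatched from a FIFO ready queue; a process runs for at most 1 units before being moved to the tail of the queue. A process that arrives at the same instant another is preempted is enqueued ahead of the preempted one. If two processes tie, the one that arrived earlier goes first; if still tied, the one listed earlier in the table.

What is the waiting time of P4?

Schedule: | P1 0-1 | P3 1-2 | P1 2-3 | P3 3-4 | P1 4-5 | P2 5-6 | P4 6-7 | P0 7-8 | P1 8-9 | P2 9-10 | P4 10-11 | P0 11-12 | P1 12-13 | P2 13-14 | P5 14-15 | P4 15-16 | P0 16-17 | P1 17-18 | P2 18-19 | P5 19-20 | P4 20-21 | P0 21-22 | P1 22-23 | P2 23-24 | P5 24-25 | P4 25-26 | P0 26-27 | P1 27-28 | P5 28-29 | P4 29-30 | P0 30-31 | P1 31-32 | P5 32-33 | P4 33-34 | P0 34-35 | P5 35-36 | P4 36-37 | P0 37-38 | P5 38-39 | P4 39-40 | P0 40-41 | P5 41-42 | P4 42-43 | P0 43-44 | P4 44-45 | P0 45-46 | P4 46-50 |
Completion: P0=46  P1=32  P2=24  P3=4  P4=50  P5=42
Turnaround (C−A): P0=41  P1=32  P2=20  P3=3  P4=46  P5=31
Waiting(P4) = turnaround − burst = 46 − 15 = 31

31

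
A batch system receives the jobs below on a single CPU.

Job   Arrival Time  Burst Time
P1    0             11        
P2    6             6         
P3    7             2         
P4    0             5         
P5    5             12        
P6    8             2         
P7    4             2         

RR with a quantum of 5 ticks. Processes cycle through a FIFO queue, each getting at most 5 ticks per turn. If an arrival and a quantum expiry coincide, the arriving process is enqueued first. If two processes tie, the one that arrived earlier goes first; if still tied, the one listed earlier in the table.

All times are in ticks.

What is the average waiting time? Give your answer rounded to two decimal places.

18.14

Gantt: | P1 0-5 | P4 5-10 | P7 10-12 | P5 12-17 | P1 17-22 | P2 22-27 | P3 27-29 | P6 29-31 | P5 31-36 | P1 36-37 | P2 37-38 | P5 38-40 |
Completion: P1=37  P2=38  P3=29  P4=10  P5=40  P6=31  P7=12
Turnaround (C−A): P1=37  P2=32  P3=22  P4=10  P5=35  P6=23  P7=8
Waiting times: P1=26, P2=26, P3=20, P4=5, P5=23, P6=21, P7=6
Average waiting = (26+26+20+5+23+21+6) / 7 = 127/7 = 18.14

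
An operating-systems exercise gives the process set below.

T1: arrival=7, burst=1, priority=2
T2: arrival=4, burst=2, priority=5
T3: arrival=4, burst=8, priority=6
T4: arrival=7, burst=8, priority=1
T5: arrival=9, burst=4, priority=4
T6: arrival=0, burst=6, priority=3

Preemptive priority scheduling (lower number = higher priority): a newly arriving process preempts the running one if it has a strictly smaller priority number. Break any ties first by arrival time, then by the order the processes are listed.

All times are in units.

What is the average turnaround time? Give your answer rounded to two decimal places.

12.67

Gantt: | T6 0-6 | T2 6-7 | T4 7-15 | T1 15-16 | T5 16-20 | T2 20-21 | T3 21-29 |
Completion: T1=16  T2=21  T3=29  T4=15  T5=20  T6=6
Turnaround (C−A): T1=9  T2=17  T3=25  T4=8  T5=11  T6=6
Turnaround times: T1=9, T2=17, T3=25, T4=8, T5=11, T6=6
Average turnaround = (9+17+25+8+11+6) / 6 = 76/6 = 12.67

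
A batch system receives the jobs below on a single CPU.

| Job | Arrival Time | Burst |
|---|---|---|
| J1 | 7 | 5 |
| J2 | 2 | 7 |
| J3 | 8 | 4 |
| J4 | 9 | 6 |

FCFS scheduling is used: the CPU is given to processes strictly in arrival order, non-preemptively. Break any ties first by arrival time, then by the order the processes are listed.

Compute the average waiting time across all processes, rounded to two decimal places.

4.25

Timeline: | idle 0-2 | J2 2-9 | J1 9-14 | J3 14-18 | J4 18-24 |
Completion: J1=14  J2=9  J3=18  J4=24
Turnaround (C−A): J1=7  J2=7  J3=10  J4=15
Waiting times: J1=2, J2=0, J3=6, J4=9
Average waiting = (2+0+6+9) / 4 = 17/4 = 4.25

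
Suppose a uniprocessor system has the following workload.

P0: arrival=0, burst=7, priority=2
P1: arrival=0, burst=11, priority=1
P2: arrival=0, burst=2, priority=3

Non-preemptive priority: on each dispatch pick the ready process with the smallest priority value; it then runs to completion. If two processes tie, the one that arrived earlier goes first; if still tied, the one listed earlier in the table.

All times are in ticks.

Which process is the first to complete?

P1

Gantt: | P1 0-11 | P0 11-18 | P2 18-20 |
Completion: P0=18  P1=11  P2=20
Finish order: P1 → P0 → P2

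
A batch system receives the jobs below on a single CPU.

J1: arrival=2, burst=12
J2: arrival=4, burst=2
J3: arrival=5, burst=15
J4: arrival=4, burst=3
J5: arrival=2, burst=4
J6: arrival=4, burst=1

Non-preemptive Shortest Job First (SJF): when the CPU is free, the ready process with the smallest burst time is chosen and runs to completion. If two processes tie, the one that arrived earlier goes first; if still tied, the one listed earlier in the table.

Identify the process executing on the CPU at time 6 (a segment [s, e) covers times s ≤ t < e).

J6

Gantt: | idle 0-2 | J5 2-6 | J6 6-7 | J2 7-9 | J4 9-12 | J1 12-24 | J3 24-39 |
Completion: J1=24  J2=9  J3=39  J4=12  J5=6  J6=7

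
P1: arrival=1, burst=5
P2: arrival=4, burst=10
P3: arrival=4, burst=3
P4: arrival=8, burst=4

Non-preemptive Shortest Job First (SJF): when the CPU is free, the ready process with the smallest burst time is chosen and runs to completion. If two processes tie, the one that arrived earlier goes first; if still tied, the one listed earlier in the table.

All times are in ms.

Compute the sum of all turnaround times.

Schedule: | idle 0-1 | P1 1-6 | P3 6-9 | P4 9-13 | P2 13-23 |
Completion: P1=6  P2=23  P3=9  P4=13
Turnaround = completion − arrival: P1=5, P2=19, P3=5, P4=5
Total turnaround = 5 + 19 + 5 + 5 = 34

34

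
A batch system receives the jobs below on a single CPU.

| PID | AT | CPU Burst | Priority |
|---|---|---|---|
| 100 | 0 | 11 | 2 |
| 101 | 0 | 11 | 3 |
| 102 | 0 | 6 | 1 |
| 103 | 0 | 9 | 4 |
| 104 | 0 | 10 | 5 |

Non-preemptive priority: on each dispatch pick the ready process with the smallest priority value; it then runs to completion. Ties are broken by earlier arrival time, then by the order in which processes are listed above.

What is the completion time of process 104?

47

Gantt: | 102 0-6 | 100 6-17 | 101 17-28 | 103 28-37 | 104 37-47 |
Completion: 100=17  101=28  102=6  103=37  104=47
Turnaround (C−A): 100=17  101=28  102=6  103=37  104=47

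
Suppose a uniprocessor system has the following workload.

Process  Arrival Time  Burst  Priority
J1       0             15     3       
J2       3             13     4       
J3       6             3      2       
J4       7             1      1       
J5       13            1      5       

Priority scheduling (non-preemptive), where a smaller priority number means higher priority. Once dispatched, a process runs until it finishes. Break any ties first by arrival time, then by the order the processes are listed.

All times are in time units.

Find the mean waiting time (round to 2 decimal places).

Timeline: | J1 0-15 | J4 15-16 | J3 16-19 | J2 19-32 | J5 32-33 |
Completion: J1=15  J2=32  J3=19  J4=16  J5=33
Waiting times: J1=0, J2=16, J3=10, J4=8, J5=19
Average waiting = (0+16+10+8+19) / 5 = 53/5 = 10.60

10.60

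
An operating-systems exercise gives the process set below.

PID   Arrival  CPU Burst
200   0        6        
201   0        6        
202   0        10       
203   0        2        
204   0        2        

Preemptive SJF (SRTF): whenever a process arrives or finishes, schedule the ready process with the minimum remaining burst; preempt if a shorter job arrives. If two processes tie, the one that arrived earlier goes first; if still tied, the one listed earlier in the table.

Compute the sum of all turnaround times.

Timeline: | 203 0-2 | 204 2-4 | 200 4-10 | 201 10-16 | 202 16-26 |
Completion: 200=10  201=16  202=26  203=2  204=4
Turnaround = completion − arrival: 200=10, 201=16, 202=26, 203=2, 204=4
Total turnaround = 10 + 16 + 26 + 2 + 4 = 58

58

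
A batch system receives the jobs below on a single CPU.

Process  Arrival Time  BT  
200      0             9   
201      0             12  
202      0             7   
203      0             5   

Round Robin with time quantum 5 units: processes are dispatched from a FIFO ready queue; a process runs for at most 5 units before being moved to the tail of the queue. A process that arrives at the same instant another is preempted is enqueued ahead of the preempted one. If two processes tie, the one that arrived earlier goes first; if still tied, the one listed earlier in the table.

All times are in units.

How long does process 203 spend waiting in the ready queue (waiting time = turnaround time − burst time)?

15

Schedule: | 200 0-5 | 201 5-10 | 202 10-15 | 203 15-20 | 200 20-24 | 201 24-29 | 202 29-31 | 201 31-33 |
Completion: 200=24  201=33  202=31  203=20
Waiting(203) = turnaround − burst = 20 − 5 = 15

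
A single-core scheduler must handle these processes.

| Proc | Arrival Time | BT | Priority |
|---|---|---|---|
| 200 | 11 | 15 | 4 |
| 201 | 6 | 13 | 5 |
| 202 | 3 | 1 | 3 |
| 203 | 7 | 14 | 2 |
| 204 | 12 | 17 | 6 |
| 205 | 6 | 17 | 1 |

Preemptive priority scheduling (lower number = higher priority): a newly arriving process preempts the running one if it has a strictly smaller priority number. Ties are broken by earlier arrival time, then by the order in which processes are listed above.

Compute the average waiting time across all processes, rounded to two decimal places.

23.50

Gantt: | idle 0-3 | 202 3-4 | idle 4-6 | 205 6-23 | 203 23-37 | 200 37-52 | 201 52-65 | 204 65-82 |
Completion: 200=52  201=65  202=4  203=37  204=82  205=23
Turnaround (C−A): 200=41  201=59  202=1  203=30  204=70  205=17
Waiting times: 200=26, 201=46, 202=0, 203=16, 204=53, 205=0
Average waiting = (26+46+0+16+53+0) / 6 = 141/6 = 23.50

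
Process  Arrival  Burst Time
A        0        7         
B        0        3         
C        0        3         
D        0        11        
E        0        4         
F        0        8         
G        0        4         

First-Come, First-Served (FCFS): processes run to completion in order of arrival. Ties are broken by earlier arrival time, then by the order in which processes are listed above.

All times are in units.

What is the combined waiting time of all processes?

118

Schedule: | A 0-7 | B 7-10 | C 10-13 | D 13-24 | E 24-28 | F 28-36 | G 36-40 |
Completion: A=7  B=10  C=13  D=24  E=28  F=36  G=40
Waiting = turnaround − burst: A=0, B=7, C=10, D=13, E=24, F=28, G=36
Total waiting = 0 + 7 + 10 + 13 + 24 + 28 + 36 = 118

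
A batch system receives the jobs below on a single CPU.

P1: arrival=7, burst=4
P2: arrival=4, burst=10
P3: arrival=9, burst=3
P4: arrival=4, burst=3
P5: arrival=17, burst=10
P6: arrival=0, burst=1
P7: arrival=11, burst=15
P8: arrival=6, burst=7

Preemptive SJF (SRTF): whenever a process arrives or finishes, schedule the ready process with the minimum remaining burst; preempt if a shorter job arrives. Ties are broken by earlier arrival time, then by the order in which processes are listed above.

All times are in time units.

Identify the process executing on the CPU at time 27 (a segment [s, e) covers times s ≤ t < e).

P2

Timeline: | P6 0-1 | idle 1-4 | P4 4-7 | P1 7-11 | P3 11-14 | P8 14-21 | P2 21-31 | P5 31-41 | P7 41-56 |
Completion: P1=11  P2=31  P3=14  P4=7  P5=41  P6=1  P7=56  P8=21
Turnaround (C−A): P1=4  P2=27  P3=5  P4=3  P5=24  P6=1  P7=45  P8=15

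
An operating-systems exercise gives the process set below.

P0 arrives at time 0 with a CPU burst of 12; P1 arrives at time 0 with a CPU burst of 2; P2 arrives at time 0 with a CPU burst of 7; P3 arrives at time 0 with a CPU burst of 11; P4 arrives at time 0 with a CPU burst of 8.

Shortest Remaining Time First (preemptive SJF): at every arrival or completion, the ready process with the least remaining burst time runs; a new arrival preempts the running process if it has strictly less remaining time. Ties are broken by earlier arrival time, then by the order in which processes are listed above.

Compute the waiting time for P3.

17

Timeline: | P1 0-2 | P2 2-9 | P4 9-17 | P3 17-28 | P0 28-40 |
Completion: P0=40  P1=2  P2=9  P3=28  P4=17
Turnaround (C−A): P0=40  P1=2  P2=9  P3=28  P4=17
Waiting(P3) = turnaround − burst = 28 − 11 = 17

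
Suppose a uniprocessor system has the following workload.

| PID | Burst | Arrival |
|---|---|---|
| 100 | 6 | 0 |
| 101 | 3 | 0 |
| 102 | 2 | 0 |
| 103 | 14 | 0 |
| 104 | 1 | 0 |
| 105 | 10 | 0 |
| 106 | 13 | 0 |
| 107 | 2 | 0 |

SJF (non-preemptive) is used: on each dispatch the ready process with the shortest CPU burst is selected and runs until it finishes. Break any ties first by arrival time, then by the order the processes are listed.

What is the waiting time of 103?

Schedule: | 104 0-1 | 102 1-3 | 107 3-5 | 101 5-8 | 100 8-14 | 105 14-24 | 106 24-37 | 103 37-51 |
Completion: 100=14  101=8  102=3  103=51  104=1  105=24  106=37  107=5
Turnaround (C−A): 100=14  101=8  102=3  103=51  104=1  105=24  106=37  107=5
Waiting(103) = turnaround − burst = 51 − 14 = 37

37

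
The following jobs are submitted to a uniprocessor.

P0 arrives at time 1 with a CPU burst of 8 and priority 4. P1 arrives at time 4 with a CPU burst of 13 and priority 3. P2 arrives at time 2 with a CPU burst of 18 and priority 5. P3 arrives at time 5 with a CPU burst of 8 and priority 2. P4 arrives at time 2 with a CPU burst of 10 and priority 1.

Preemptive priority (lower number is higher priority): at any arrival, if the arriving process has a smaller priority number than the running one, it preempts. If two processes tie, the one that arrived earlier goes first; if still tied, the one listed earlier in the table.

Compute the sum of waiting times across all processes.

92

Gantt: | idle 0-1 | P0 1-2 | P4 2-12 | P3 12-20 | P1 20-33 | P0 33-40 | P2 40-58 |
Completion: P0=40  P1=33  P2=58  P3=20  P4=12
Turnaround (C−A): P0=39  P1=29  P2=56  P3=15  P4=10
Waiting = turnaround − burst: P0=31, P1=16, P2=38, P3=7, P4=0
Total waiting = 31 + 16 + 38 + 7 + 0 = 92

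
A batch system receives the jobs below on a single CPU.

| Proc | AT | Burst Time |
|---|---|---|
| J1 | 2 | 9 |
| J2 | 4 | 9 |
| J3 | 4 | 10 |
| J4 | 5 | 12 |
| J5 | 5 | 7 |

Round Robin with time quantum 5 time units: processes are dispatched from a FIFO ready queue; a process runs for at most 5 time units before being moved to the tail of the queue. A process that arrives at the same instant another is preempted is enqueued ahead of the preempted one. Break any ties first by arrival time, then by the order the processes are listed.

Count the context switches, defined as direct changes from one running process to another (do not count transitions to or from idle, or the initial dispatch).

10

Schedule: | idle 0-2 | J1 2-7 | J2 7-12 | J3 12-17 | J4 17-22 | J5 22-27 | J1 27-31 | J2 31-35 | J3 35-40 | J4 40-45 | J5 45-47 | J4 47-49 |
Completion: J1=31  J2=35  J3=40  J4=49  J5=47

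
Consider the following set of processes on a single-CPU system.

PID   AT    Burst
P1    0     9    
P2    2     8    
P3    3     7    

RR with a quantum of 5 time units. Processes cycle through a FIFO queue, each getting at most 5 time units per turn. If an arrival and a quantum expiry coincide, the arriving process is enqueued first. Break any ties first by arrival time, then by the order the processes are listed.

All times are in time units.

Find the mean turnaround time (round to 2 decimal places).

20.00

Gantt: | P1 0-5 | P2 5-10 | P3 10-15 | P1 15-19 | P2 19-22 | P3 22-24 |
Completion: P1=19  P2=22  P3=24
Turnaround (C−A): P1=19  P2=20  P3=21
Turnaround times: P1=19, P2=20, P3=21
Average turnaround = (19+20+21) / 3 = 60/3 = 20.00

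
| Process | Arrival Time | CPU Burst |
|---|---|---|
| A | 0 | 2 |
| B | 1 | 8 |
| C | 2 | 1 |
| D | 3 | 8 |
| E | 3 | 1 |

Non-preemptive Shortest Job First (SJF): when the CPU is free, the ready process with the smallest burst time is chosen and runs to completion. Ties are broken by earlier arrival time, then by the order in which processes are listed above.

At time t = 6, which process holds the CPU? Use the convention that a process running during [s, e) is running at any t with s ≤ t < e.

B

Schedule: | A 0-2 | C 2-3 | E 3-4 | B 4-12 | D 12-20 |
Completion: A=2  B=12  C=3  D=20  E=4
Turnaround (C−A): A=2  B=11  C=1  D=17  E=1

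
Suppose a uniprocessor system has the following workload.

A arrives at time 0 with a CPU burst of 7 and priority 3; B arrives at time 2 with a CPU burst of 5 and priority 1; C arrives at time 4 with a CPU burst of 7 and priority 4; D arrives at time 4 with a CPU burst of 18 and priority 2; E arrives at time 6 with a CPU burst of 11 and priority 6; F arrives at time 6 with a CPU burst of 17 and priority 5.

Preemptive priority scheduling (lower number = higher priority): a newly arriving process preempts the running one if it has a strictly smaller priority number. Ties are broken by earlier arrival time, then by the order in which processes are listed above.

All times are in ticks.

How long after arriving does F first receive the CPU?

31

Gantt: | A 0-2 | B 2-7 | D 7-25 | A 25-30 | C 30-37 | F 37-54 | E 54-65 |
Completion: A=30  B=7  C=37  D=25  E=65  F=54
Response(F) = first start − arrival = 37 − 6 = 31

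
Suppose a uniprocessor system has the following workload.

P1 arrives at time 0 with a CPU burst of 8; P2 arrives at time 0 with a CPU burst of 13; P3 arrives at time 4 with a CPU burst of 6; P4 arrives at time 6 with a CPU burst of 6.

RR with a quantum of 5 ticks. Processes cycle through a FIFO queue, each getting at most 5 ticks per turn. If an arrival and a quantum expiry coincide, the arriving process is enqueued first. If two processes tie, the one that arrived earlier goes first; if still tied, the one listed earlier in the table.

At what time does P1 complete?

Timeline: | P1 0-5 | P2 5-10 | P3 10-15 | P1 15-18 | P4 18-23 | P2 23-28 | P3 28-29 | P4 29-30 | P2 30-33 |
Completion: P1=18  P2=33  P3=29  P4=30
Turnaround (C−A): P1=18  P2=33  P3=25  P4=24

18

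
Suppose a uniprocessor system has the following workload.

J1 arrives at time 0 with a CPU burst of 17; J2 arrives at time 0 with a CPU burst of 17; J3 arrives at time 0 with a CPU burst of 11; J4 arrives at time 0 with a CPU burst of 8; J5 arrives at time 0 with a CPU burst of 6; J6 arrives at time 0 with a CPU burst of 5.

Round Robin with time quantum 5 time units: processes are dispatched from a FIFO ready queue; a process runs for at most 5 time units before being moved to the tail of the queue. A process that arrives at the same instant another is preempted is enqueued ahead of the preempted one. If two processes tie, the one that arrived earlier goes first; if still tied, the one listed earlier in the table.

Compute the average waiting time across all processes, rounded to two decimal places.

Timeline: | J1 0-5 | J2 5-10 | J3 10-15 | J4 15-20 | J5 20-25 | J6 25-30 | J1 30-35 | J2 35-40 | J3 40-45 | J4 45-48 | J5 48-49 | J1 49-54 | J2 54-59 | J3 59-60 | J1 60-62 | J2 62-64 |
Completion: J1=62  J2=64  J3=60  J4=48  J5=49  J6=30
Waiting times: J1=45, J2=47, J3=49, J4=40, J5=43, J6=25
Average waiting = (45+47+49+40+43+25) / 6 = 249/6 = 41.50

41.50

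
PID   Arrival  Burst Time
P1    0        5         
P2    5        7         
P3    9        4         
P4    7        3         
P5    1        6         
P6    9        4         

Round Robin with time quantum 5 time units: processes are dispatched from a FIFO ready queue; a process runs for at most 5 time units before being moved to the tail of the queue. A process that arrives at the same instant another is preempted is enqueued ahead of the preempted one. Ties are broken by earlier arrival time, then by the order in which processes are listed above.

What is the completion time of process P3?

Timeline: | P1 0-5 | P5 5-10 | P2 10-15 | P4 15-18 | P3 18-22 | P6 22-26 | P5 26-27 | P2 27-29 |
Completion: P1=5  P2=29  P3=22  P4=18  P5=27  P6=26
Turnaround (C−A): P1=5  P2=24  P3=13  P4=11  P5=26  P6=17

22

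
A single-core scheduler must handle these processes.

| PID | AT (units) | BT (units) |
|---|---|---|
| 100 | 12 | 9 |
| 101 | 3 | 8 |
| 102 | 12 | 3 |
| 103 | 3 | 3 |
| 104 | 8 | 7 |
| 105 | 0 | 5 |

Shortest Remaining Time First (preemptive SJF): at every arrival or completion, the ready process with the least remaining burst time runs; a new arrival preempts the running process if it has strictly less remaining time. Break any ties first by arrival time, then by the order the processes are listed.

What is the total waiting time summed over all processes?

34

Schedule: | 105 0-5 | 103 5-8 | 104 8-15 | 102 15-18 | 101 18-26 | 100 26-35 |
Completion: 100=35  101=26  102=18  103=8  104=15  105=5
Waiting = turnaround − burst: 100=14, 101=15, 102=3, 103=2, 104=0, 105=0
Total waiting = 14 + 15 + 3 + 2 + 0 + 0 = 34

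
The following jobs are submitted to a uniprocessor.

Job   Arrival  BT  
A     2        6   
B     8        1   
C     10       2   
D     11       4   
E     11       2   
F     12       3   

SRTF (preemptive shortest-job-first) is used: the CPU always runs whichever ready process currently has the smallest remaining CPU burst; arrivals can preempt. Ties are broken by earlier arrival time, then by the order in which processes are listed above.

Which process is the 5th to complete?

Schedule: | idle 0-2 | A 2-8 | B 8-9 | idle 9-10 | C 10-12 | E 12-14 | F 14-17 | D 17-21 |
Completion: A=8  B=9  C=12  D=21  E=14  F=17
Turnaround (C−A): A=6  B=1  C=2  D=10  E=3  F=5
Finish order: A → B → C → E → F → D

F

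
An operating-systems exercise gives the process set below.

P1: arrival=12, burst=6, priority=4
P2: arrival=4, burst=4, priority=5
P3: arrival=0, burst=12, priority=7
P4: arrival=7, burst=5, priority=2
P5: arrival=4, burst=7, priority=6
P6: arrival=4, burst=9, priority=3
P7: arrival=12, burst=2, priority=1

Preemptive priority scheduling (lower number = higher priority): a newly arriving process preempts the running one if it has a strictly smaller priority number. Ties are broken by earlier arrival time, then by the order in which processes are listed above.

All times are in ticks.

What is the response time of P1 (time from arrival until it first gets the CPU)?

8

Timeline: | P3 0-4 | P6 4-7 | P4 7-12 | P7 12-14 | P6 14-20 | P1 20-26 | P2 26-30 | P5 30-37 | P3 37-45 |
Completion: P1=26  P2=30  P3=45  P4=12  P5=37  P6=20  P7=14
Turnaround (C−A): P1=14  P2=26  P3=45  P4=5  P5=33  P6=16  P7=2
Response(P1) = first start − arrival = 20 − 12 = 8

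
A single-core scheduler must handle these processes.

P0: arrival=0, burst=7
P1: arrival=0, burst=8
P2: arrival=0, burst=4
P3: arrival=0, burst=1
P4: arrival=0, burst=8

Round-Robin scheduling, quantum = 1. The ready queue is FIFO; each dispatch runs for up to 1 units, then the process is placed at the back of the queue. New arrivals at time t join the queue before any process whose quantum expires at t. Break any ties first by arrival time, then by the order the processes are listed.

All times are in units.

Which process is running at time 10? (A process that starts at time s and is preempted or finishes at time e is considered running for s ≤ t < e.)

P1

Gantt: | P0 0-1 | P1 1-2 | P2 2-3 | P3 3-4 | P4 4-5 | P0 5-6 | P1 6-7 | P2 7-8 | P4 8-9 | P0 9-10 | P1 10-11 | P2 11-12 | P4 12-13 | P0 13-14 | P1 14-15 | P2 15-16 | P4 16-17 | P0 17-18 | P1 18-19 | P4 19-20 | P0 20-21 | P1 21-22 | P4 22-23 | P0 23-24 | P1 24-25 | P4 25-26 | P1 26-27 | P4 27-28 |
Completion: P0=24  P1=27  P2=16  P3=4  P4=28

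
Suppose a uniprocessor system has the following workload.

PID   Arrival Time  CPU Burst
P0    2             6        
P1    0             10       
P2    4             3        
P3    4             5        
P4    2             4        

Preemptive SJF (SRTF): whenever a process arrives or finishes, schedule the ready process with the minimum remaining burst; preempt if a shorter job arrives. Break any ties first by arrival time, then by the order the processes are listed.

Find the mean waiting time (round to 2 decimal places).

Schedule: | P1 0-2 | P4 2-6 | P2 6-9 | P3 9-14 | P0 14-20 | P1 20-28 |
Completion: P0=20  P1=28  P2=9  P3=14  P4=6
Turnaround (C−A): P0=18  P1=28  P2=5  P3=10  P4=4
Waiting times: P0=12, P1=18, P2=2, P3=5, P4=0
Average waiting = (12+18+2+5+0) / 5 = 37/5 = 7.40

7.40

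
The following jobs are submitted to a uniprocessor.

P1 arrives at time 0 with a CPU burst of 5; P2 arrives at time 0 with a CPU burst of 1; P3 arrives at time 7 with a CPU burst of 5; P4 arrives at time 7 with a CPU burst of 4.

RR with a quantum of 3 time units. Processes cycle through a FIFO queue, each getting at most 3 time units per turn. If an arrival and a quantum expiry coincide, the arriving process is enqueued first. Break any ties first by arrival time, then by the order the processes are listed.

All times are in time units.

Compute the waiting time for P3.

3

Timeline: | P1 0-3 | P2 3-4 | P1 4-6 | idle 6-7 | P3 7-10 | P4 10-13 | P3 13-15 | P4 15-16 |
Completion: P1=6  P2=4  P3=15  P4=16
Turnaround (C−A): P1=6  P2=4  P3=8  P4=9
Waiting(P3) = turnaround − burst = 8 − 5 = 3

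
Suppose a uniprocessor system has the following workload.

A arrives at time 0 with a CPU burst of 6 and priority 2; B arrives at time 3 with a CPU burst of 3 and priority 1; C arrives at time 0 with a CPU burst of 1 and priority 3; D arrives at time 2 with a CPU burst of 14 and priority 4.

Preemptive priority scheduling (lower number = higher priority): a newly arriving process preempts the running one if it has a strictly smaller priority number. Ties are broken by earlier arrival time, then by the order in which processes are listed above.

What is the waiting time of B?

Timeline: | A 0-3 | B 3-6 | A 6-9 | C 9-10 | D 10-24 |
Completion: A=9  B=6  C=10  D=24
Waiting(B) = turnaround − burst = 3 − 3 = 0

0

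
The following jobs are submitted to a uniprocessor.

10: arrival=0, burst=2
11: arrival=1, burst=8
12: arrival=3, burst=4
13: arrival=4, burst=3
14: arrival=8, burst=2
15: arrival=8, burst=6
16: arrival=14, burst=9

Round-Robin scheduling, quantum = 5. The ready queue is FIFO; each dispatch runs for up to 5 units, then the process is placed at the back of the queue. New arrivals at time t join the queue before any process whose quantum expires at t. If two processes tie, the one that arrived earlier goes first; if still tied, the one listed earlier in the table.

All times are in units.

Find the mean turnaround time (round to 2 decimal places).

12.71

Gantt: | 10 0-2 | 11 2-7 | 12 7-11 | 13 11-14 | 11 14-17 | 14 17-19 | 15 19-24 | 16 24-29 | 15 29-30 | 16 30-34 |
Completion: 10=2  11=17  12=11  13=14  14=19  15=30  16=34
Turnaround (C−A): 10=2  11=16  12=8  13=10  14=11  15=22  16=20
Turnaround times: 10=2, 11=16, 12=8, 13=10, 14=11, 15=22, 16=20
Average turnaround = (2+16+8+10+11+22+20) / 7 = 89/7 = 12.71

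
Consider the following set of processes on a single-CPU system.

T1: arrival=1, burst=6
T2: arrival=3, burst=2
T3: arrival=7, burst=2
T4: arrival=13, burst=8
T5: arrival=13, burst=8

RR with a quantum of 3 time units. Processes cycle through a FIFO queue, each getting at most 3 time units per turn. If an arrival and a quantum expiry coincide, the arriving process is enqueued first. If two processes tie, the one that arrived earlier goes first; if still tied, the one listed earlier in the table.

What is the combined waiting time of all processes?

Gantt: | idle 0-1 | T1 1-4 | T2 4-6 | T1 6-9 | T3 9-11 | idle 11-13 | T4 13-16 | T5 16-19 | T4 19-22 | T5 22-25 | T4 25-27 | T5 27-29 |
Completion: T1=9  T2=6  T3=11  T4=27  T5=29
Waiting = turnaround − burst: T1=2, T2=1, T3=2, T4=6, T5=8
Total waiting = 2 + 1 + 2 + 6 + 8 = 19

19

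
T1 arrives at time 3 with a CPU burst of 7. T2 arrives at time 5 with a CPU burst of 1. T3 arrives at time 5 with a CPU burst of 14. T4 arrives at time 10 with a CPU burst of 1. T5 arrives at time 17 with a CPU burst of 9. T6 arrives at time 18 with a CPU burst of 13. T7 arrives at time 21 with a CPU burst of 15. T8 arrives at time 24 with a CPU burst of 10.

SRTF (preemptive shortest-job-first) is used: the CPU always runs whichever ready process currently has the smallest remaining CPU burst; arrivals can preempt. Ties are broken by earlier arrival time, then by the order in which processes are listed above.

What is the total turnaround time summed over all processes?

Gantt: | idle 0-3 | T1 3-5 | T2 5-6 | T1 6-11 | T4 11-12 | T3 12-26 | T5 26-35 | T8 35-45 | T6 45-58 | T7 58-73 |
Completion: T1=11  T2=6  T3=26  T4=12  T5=35  T6=58  T7=73  T8=45
Turnaround (C−A): T1=8  T2=1  T3=21  T4=2  T5=18  T6=40  T7=52  T8=21
Turnaround = completion − arrival: T1=8, T2=1, T3=21, T4=2, T5=18, T6=40, T7=52, T8=21
Total turnaround = 8 + 1 + 21 + 2 + 18 + 40 + 52 + 21 = 163

163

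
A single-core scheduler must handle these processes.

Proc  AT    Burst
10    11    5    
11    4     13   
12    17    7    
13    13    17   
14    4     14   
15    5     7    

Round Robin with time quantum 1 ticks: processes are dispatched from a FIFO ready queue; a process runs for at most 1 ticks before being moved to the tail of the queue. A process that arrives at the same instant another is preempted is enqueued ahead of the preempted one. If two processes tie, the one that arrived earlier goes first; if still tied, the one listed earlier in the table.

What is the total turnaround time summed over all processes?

255

Timeline: | idle 0-4 | 11 4-5 | 14 5-6 | 15 6-7 | 11 7-8 | 14 8-9 | 15 9-10 | 11 10-11 | 14 11-12 | 15 12-13 | 10 13-14 | 11 14-15 | 14 15-16 | 13 16-17 | 15 17-18 | 10 18-19 | 11 19-20 | 14 20-21 | 12 21-22 | 13 22-23 | 15 23-24 | 10 24-25 | 11 25-26 | 14 26-27 | 12 27-28 | 13 28-29 | 15 29-30 | 10 30-31 | 11 31-32 | 14 32-33 | 12 33-34 | 13 34-35 | 15 35-36 | 10 36-37 | 11 37-38 | 14 38-39 | 12 39-40 | 13 40-41 | 11 41-42 | 14 42-43 | 12 43-44 | 13 44-45 | 11 45-46 | 14 46-47 | 12 47-48 | 13 48-49 | 11 49-50 | 14 50-51 | 12 51-52 | 13 52-53 | 11 53-54 | 14 54-55 | 13 55-56 | 11 56-57 | 14 57-58 | 13 58-59 | 14 59-60 | 13 60-67 |
Completion: 10=37  11=57  12=52  13=67  14=60  15=36
Turnaround (C−A): 10=26  11=53  12=35  13=54  14=56  15=31
Turnaround = completion − arrival: 10=26, 11=53, 12=35, 13=54, 14=56, 15=31
Total turnaround = 26 + 53 + 35 + 54 + 56 + 31 = 255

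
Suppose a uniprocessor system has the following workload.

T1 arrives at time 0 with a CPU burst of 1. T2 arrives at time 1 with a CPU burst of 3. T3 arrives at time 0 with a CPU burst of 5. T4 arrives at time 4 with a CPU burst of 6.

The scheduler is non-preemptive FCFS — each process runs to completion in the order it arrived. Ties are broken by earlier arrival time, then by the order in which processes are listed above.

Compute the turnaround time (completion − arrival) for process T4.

11

Timeline: | T1 0-1 | T3 1-6 | T2 6-9 | T4 9-15 |
Completion: T1=1  T2=9  T3=6  T4=15
Turnaround(T4) = completion − arrival = 15 − 4 = 11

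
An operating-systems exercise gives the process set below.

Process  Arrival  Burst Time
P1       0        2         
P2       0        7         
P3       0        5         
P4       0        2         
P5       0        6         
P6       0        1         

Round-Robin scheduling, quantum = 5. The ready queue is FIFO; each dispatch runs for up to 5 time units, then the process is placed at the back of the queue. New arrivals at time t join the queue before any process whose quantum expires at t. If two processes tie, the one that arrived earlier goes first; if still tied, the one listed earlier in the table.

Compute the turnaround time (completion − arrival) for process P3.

12

Gantt: | P1 0-2 | P2 2-7 | P3 7-12 | P4 12-14 | P5 14-19 | P6 19-20 | P2 20-22 | P5 22-23 |
Completion: P1=2  P2=22  P3=12  P4=14  P5=23  P6=20
Turnaround (C−A): P1=2  P2=22  P3=12  P4=14  P5=23  P6=20
Turnaround(P3) = completion − arrival = 12 − 0 = 12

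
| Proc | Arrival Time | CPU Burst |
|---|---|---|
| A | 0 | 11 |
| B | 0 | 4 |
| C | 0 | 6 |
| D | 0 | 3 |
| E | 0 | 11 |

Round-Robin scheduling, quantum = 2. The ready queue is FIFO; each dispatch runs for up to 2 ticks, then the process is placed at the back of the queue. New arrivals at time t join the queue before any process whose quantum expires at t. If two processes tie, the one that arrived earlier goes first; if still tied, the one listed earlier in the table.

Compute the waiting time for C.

17

Gantt: | A 0-2 | B 2-4 | C 4-6 | D 6-8 | E 8-10 | A 10-12 | B 12-14 | C 14-16 | D 16-17 | E 17-19 | A 19-21 | C 21-23 | E 23-25 | A 25-27 | E 27-29 | A 29-31 | E 31-33 | A 33-34 | E 34-35 |
Completion: A=34  B=14  C=23  D=17  E=35
Turnaround (C−A): A=34  B=14  C=23  D=17  E=35
Waiting(C) = turnaround − burst = 23 − 6 = 17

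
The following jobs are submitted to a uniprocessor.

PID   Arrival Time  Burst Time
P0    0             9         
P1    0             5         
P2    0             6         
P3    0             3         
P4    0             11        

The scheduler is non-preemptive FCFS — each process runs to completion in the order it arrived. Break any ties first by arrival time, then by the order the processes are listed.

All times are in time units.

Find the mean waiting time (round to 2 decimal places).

13.20

Gantt: | P0 0-9 | P1 9-14 | P2 14-20 | P3 20-23 | P4 23-34 |
Completion: P0=9  P1=14  P2=20  P3=23  P4=34
Turnaround (C−A): P0=9  P1=14  P2=20  P3=23  P4=34
Waiting times: P0=0, P1=9, P2=14, P3=20, P4=23
Average waiting = (0+9+14+20+23) / 5 = 66/5 = 13.20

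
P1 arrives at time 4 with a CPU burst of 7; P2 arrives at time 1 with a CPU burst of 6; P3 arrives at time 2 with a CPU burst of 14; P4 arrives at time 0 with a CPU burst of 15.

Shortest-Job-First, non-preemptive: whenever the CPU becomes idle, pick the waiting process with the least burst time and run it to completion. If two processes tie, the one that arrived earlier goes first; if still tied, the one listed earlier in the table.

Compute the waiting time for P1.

17

Schedule: | P4 0-15 | P2 15-21 | P1 21-28 | P3 28-42 |
Completion: P1=28  P2=21  P3=42  P4=15
Waiting(P1) = turnaround − burst = 24 − 7 = 17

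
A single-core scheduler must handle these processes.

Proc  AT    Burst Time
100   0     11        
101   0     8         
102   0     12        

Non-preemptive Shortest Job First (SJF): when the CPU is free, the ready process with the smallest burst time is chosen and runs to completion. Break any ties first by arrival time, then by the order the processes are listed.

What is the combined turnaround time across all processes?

Schedule: | 101 0-8 | 100 8-19 | 102 19-31 |
Completion: 100=19  101=8  102=31
Turnaround = completion − arrival: 100=19, 101=8, 102=31
Total turnaround = 19 + 8 + 31 = 58

58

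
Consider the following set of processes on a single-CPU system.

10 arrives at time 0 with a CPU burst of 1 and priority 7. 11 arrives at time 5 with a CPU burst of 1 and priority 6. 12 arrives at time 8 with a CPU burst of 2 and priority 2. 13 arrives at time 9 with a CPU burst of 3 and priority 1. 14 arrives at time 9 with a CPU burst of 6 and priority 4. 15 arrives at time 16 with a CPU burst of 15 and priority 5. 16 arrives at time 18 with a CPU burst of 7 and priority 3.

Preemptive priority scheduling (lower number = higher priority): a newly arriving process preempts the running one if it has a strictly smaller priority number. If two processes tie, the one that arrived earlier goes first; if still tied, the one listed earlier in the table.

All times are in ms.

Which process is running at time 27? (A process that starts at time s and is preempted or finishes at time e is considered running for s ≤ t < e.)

15

Gantt: | 10 0-1 | idle 1-5 | 11 5-6 | idle 6-8 | 12 8-9 | 13 9-12 | 12 12-13 | 14 13-18 | 16 18-25 | 14 25-26 | 15 26-41 |
Completion: 10=1  11=6  12=13  13=12  14=26  15=41  16=25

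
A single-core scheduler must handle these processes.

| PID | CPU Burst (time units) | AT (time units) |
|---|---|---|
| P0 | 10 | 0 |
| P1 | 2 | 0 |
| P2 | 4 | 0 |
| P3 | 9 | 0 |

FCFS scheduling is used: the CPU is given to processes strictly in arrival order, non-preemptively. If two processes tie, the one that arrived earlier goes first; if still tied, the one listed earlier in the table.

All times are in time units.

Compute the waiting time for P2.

Gantt: | P0 0-10 | P1 10-12 | P2 12-16 | P3 16-25 |
Completion: P0=10  P1=12  P2=16  P3=25
Waiting(P2) = turnaround − burst = 16 − 4 = 12

12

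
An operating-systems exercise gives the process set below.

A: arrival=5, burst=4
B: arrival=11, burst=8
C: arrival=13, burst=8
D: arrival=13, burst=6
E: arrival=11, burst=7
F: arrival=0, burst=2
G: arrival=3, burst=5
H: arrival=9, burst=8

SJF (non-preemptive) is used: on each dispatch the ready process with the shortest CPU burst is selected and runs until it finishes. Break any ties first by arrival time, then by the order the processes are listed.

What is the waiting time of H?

16

Schedule: | F 0-2 | idle 2-3 | G 3-8 | A 8-12 | E 12-19 | D 19-25 | H 25-33 | B 33-41 | C 41-49 |
Completion: A=12  B=41  C=49  D=25  E=19  F=2  G=8  H=33
Turnaround (C−A): A=7  B=30  C=36  D=12  E=8  F=2  G=5  H=24
Waiting(H) = turnaround − burst = 24 − 8 = 16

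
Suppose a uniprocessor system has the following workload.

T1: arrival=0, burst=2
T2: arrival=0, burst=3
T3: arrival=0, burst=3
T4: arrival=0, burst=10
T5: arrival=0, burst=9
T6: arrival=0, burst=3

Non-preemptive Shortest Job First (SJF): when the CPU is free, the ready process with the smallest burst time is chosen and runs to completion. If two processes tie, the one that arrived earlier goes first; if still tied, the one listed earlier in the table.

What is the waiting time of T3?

Gantt: | T1 0-2 | T2 2-5 | T3 5-8 | T6 8-11 | T5 11-20 | T4 20-30 |
Completion: T1=2  T2=5  T3=8  T4=30  T5=20  T6=11
Waiting(T3) = turnaround − burst = 8 − 3 = 5

5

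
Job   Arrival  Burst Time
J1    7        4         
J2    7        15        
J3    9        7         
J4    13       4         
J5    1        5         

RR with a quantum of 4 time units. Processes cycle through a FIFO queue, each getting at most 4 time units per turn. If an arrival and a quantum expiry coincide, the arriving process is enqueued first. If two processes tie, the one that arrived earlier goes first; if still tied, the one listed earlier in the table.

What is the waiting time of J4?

6

Schedule: | idle 0-1 | J5 1-6 | idle 6-7 | J1 7-11 | J2 11-15 | J3 15-19 | J4 19-23 | J2 23-27 | J3 27-30 | J2 30-37 |
Completion: J1=11  J2=37  J3=30  J4=23  J5=6
Turnaround (C−A): J1=4  J2=30  J3=21  J4=10  J5=5
Waiting(J4) = turnaround − burst = 10 − 4 = 6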